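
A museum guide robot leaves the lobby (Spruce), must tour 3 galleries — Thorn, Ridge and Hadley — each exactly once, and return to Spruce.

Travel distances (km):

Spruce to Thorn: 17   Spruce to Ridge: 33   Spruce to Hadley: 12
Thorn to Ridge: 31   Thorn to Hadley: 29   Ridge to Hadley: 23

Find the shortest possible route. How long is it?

Shortest round trip = 83 km.

There are 3 distinct closed tours to check (reversals are equivalent).
Spruce → Thorn → Ridge → Hadley → Spruce: 17+31+23+12 = 83
Spruce → Thorn → Hadley → Ridge → Spruce: 17+29+23+33 = 102
Spruce → Ridge → Thorn → Hadley → Spruce: 33+31+29+12 = 105
The minimum is 83.
One optimal route: Spruce → Thorn → Ridge → Hadley → Spruce (or its reverse).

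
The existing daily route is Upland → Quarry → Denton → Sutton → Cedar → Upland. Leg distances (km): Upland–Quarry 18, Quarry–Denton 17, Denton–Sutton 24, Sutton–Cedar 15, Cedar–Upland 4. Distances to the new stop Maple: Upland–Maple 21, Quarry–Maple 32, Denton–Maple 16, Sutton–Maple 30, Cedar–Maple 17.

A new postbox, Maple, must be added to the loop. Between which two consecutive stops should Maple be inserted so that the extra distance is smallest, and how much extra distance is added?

Insertion cost between consecutive stops i–j is d(i,Maple) + d(Maple,j) − d(i,j):
  between Upland and Quarry: 21 + 32 − 18 = 35
  between Quarry and Denton: 32 + 16 − 17 = 31
  between Denton and Sutton: 16 + 30 − 24 = 22
  between Sutton and Cedar: 30 + 17 − 15 = 32
  between Cedar and Upland: 17 + 21 − 4 = 34
Cheapest insertion is between Denton and Sutton, adding 22.
New total = 78 + 22 = 100.

Adding 22 km by placing Maple on the Denton–Sutton leg.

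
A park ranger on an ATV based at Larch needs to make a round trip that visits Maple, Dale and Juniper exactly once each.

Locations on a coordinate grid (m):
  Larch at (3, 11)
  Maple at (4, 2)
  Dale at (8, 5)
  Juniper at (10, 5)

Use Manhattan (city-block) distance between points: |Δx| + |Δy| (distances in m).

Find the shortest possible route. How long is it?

Minimum total distance: 32 m.

Larch - Maple - Dale - Juniper - Larch: 10+7+2+13 = 32
Larch - Maple - Juniper - Dale - Larch: 10+9+2+11 = 32
Larch - Dale - Maple - Juniper - Larch: 11+7+9+13 = 40
The minimum is 32.
One optimal route: Larch → Maple → Dale → Juniper → Larch (or its reverse).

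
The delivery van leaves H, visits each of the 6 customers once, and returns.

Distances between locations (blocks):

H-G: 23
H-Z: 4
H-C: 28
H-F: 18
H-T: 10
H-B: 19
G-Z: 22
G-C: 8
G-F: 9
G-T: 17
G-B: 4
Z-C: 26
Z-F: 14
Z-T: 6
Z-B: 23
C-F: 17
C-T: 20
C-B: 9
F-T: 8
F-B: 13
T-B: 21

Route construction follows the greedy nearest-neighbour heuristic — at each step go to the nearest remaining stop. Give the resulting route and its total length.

From H: distances to unvisited — Z=4, T=10, F=18, B=19, G=23, C=28. Nearest is Z (4).
From Z: distances to unvisited — T=6, F=14, G=22, B=23, C=26. Nearest is T (6).
From T: distances to unvisited — F=8, G=17, C=20, B=21. Nearest is F (8).
From F: distances to unvisited — G=9, B=13, C=17. Nearest is G (9).
From G: distances to unvisited — B=4, C=8. Nearest is B (4).
From B: distances to unvisited — C=9. Nearest is C (9).
Return C→H: 28.
Total = 4 + 6 + 8 + 9 + 4 + 9 + 28 = 68.

68 blocks along H → Z → T → F → G → B → C → H.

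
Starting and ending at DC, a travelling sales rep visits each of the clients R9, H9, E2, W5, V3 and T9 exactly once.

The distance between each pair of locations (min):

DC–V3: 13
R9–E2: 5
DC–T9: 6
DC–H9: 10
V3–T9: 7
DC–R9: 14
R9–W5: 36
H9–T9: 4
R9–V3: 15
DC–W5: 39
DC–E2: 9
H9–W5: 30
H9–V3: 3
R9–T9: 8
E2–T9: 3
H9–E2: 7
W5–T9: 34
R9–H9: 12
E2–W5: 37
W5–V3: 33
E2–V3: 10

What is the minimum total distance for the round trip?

With 6 stops there are 6!/2 = 360 distinct round trips (a route and its reverse cost the same).
DC→R9→H9→E2→W5→V3→T9→DC: 14+12+7+37+33+7+6 = 116
DC→R9→H9→E2→W5→T9→V3→DC: 14+12+7+37+34+7+13 = 124
DC→R9→H9→E2→V3→W5→T9→DC: 14+12+7+10+33+34+6 = 116
DC→R9→H9→E2→V3→T9→W5→DC: 14+12+7+10+7+34+39 = 123
DC→R9→H9→E2→T9→W5→V3→DC: 14+12+7+3+34+33+13 = 116
DC→R9→H9→E2→T9→V3→W5→DC: 14+12+7+3+7+33+39 = 115
DC→R9→H9→W5→E2→V3→T9→DC: 14+12+30+37+10+7+6 = 116
DC→R9→H9→W5→E2→T9→V3→DC: 14+12+30+37+3+7+13 = 116
… (352 more)
DC→H9→V3→W5→R9→E2→T9→DC: 10+3+33+36+5+3+6 = 96  ← best
The minimum is 96.
One optimal route: DC → H9 → V3 → W5 → R9 → E2 → T9 → DC (or its reverse).

96 min — the shortest possible round trip.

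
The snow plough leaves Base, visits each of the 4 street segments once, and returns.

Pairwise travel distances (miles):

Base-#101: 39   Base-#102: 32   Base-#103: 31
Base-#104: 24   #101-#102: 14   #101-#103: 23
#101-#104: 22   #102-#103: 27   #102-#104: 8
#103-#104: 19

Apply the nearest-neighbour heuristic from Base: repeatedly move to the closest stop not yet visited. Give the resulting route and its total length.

Nearest-neighbour total = 100 miles; route Base → #104 → #102 → #101 → #103 → Base.

At Base the remaining stops are #104 24, #103 31, #102 32, #101 39; go to #104.
At #104 the remaining stops are #102 8, #103 19, #101 22; go to #102.
At #102 the remaining stops are #101 14, #103 27; go to #101.
At #101 the remaining stops are #103 23; go to #103.
Return #103→Base: 31.
Total = 24 + 8 + 14 + 23 + 31 = 100.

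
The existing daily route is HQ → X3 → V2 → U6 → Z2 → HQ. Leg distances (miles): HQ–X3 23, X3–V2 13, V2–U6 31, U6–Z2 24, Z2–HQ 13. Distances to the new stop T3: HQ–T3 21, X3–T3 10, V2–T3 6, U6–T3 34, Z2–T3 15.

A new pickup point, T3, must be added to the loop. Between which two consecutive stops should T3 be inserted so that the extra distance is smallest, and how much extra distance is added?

Insertion cost between consecutive stops i–j is d(i,T3) + d(T3,j) − d(i,j):
  between HQ and X3: 21 + 10 − 23 = 8
  between X3 and V2: 10 + 6 − 13 = 3
  between V2 and U6: 6 + 34 − 31 = 9
  between U6 and Z2: 34 + 15 − 24 = 25
  between Z2 and HQ: 15 + 21 − 13 = 23
Cheapest insertion is between X3 and V2, adding 3.
New total = 104 + 3 = 107.

+3 miles — insert T3 between X3 and V2.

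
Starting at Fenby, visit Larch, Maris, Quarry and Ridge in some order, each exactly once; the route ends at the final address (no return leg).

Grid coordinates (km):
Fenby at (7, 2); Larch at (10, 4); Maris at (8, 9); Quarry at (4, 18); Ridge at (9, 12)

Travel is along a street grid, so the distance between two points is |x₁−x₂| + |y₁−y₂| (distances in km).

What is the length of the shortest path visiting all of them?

There are 4! = 24 possible orderings.
Fenby - Larch - Maris - Quarry - Ridge: 5+7+13+11 = 36
Fenby - Larch - Maris - Ridge - Quarry: 5+7+4+11 = 27
Fenby - Larch - Quarry - Maris - Ridge: 5+20+13+4 = 42
Fenby - Larch - Quarry - Ridge - Maris: 5+20+11+4 = 40
Fenby - Larch - Ridge - Maris - Quarry: 5+9+4+13 = 31
Fenby - Larch - Ridge - Quarry - Maris: 5+9+11+13 = 38
Fenby - Maris - Larch - Quarry - Ridge: 8+7+20+11 = 46
Fenby - Maris - Larch - Ridge - Quarry: 8+7+9+11 = 35
Fenby - Maris - Quarry - Larch - Ridge: 8+13+20+9 = 50
Fenby - Maris - Quarry - Ridge - Larch: 8+13+11+9 = 41
Fenby - Maris - Ridge - Larch - Quarry: 8+4+9+20 = 41
Fenby - Maris - Ridge - Quarry - Larch: 8+4+11+20 = 43
Fenby - Quarry - Larch - Maris - Ridge: 19+20+7+4 = 50
Fenby - Quarry - Larch - Ridge - Maris: 19+20+9+4 = 52
… (10 more)
The minimum is 27.
One shortest path: Fenby → Larch → Maris → Ridge → Quarry.

Shortest open route: 27 km.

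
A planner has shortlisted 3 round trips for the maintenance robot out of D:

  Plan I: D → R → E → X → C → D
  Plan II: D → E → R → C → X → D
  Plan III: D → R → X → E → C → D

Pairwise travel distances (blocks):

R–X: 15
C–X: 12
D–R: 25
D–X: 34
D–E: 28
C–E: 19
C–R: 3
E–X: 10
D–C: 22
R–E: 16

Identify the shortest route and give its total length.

Plan I: 25 + 16 + 10 + 12 + 22 = 85
Plan II: 28 + 16 + 3 + 12 + 34 = 93
Plan III: 25 + 15 + 10 + 19 + 22 = 91

Shortest is Plan I, total 85 blocks.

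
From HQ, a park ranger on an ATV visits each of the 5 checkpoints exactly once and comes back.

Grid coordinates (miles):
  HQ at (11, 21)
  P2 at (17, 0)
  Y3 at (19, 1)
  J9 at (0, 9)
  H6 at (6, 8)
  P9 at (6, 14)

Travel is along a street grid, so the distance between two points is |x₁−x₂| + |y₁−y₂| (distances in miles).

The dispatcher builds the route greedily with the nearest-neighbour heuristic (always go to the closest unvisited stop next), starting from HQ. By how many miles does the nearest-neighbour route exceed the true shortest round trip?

Excess over optimum: 2 miles.

From HQ: P9=12, H6=18, J9=23, P2=27, Y3=28 → choose P9 (12).
From P9: H6=6, J9=11, P2=25, Y3=26 → choose H6 (6).
From H6: J9=7, P2=19, Y3=20 → choose J9 (7).
From J9: P2=26, Y3=27 → choose P2 (26).
From P2: Y3=3 → choose Y3 (3).
NN route HQ → P9 → H6 → J9 → P2 → Y3 → HQ costs 82.
Optimal: HQ → P2 → Y3 → H6 → J9 → P9 → HQ costs 80 (by enumerating all 60 distinct tours).
Excess = 82 − 80 = 2.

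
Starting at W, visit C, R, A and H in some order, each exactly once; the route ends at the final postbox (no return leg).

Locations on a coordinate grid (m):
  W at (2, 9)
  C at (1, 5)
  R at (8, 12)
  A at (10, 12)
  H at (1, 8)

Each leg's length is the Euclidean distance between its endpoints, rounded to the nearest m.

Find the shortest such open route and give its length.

Minimum one-way distance = 16 m.

There are 4! = 24 possible orderings.
W - C - R - A - H: 4+10+2+10 = 26
W - C - R - H - A: 4+10+8+10 = 32
W - C - A - R - H: 4+11+2+8 = 25
W - C - A - H - R: 4+11+10+8 = 33
W - C - H - R - A: 4+3+8+2 = 17
W - C - H - A - R: 4+3+10+2 = 19
W - R - C - A - H: 7+10+11+10 = 38
W - R - C - H - A: 7+10+3+10 = 30
W - R - A - C - H: 7+2+11+3 = 23
W - R - A - H - C: 7+2+10+3 = 22
W - R - H - C - A: 7+8+3+11 = 29
W - R - H - A - C: 7+8+10+11 = 36
W - A - C - R - H: 9+11+10+8 = 38
W - A - C - H - R: 9+11+3+8 = 31
… (10 more)
W - H - C - R - A: 1+3+10+2 = 16  ← best
The minimum is 16.
One shortest path: W → H → C → R → A.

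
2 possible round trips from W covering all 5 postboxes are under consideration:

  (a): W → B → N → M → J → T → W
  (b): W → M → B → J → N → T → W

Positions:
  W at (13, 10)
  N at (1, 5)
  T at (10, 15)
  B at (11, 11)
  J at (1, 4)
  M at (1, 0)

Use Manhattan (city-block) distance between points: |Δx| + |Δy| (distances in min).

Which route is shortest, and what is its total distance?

(a): 3 + 16 + 5 + 4 + 20 + 8 = 56
(b): 22 + 21 + 17 + 1 + 19 + 8 = 88

Shortest is (a), total 56 min.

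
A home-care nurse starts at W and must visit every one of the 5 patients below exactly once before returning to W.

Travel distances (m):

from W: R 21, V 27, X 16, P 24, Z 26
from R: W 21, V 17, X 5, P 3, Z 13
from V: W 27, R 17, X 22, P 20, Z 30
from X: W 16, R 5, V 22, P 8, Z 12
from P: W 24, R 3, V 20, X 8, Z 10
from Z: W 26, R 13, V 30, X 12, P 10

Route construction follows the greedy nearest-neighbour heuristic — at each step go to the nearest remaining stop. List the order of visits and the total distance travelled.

W → [X:16 / R:21 / P:24 / Z:26 / V:27] → X (16)
X → [R:5 / P:8 / Z:12 / V:22] → R (5)
R → [P:3 / Z:13 / V:17] → P (3)
P → [Z:10 / V:20] → Z (10)
Z → [V:30] → V (30)
Return V→W: 27.
Total = 16 + 5 + 3 + 10 + 30 + 27 = 91.

Nearest-neighbour total = 91 m; route W → X → R → P → Z → V → W.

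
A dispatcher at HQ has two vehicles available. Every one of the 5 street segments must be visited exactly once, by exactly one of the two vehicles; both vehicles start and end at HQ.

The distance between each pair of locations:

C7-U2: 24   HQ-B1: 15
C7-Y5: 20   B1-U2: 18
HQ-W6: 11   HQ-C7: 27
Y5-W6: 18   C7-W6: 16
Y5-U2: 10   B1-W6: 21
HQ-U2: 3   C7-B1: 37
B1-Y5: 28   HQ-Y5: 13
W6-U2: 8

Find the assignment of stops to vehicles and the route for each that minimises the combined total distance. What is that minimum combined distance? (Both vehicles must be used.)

There are 2^4 − 1 = 15 ways to divide the 5 stops into two non-empty groups. For each, the best each vehicle can do is its own shortest tour through its group:
  {C7} + {B1, Y5, W6, U2}: 54 + 67 = 121
  {B1} + {C7, Y5, W6, U2}: 30 + 60 = 90
  {C7, B1} + {Y5, W6, U2}: 79 + 42 = 121
  {Y5} + {C7, B1, W6, U2}: 26 + 79 = 105
  {C7, Y5} + {B1, W6, U2}: 60 + 47 = 107
  {B1, Y5} + {C7, W6, U2}: 56 + 54 = 110
  … (15 splits in total)
Best: vehicle 1 HQ → B1 → HQ = 30; vehicle 2 HQ → Y5 → C7 → W6 → U2 → HQ = 60; combined 90.

Minimum combined distance: 90.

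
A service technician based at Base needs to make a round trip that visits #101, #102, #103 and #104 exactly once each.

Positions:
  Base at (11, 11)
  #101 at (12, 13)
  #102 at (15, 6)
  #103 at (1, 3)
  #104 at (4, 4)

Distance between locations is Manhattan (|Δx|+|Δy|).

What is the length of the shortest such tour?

Base→#101→#102→#103→#104→Base: 3+10+17+4+14 = 48
Base→#101→#102→#104→#103→Base: 3+10+13+4+18 = 48
Base→#101→#103→#102→#104→Base: 3+21+17+13+14 = 68
Base→#101→#103→#104→#102→Base: 3+21+4+13+9 = 50
Base→#101→#104→#102→#103→Base: 3+17+13+17+18 = 68
Base→#101→#104→#103→#102→Base: 3+17+4+17+9 = 50
Base→#102→#101→#103→#104→Base: 9+10+21+4+14 = 58
Base→#102→#101→#104→#103→Base: 9+10+17+4+18 = 58
Base→#102→#103→#101→#104→Base: 9+17+21+17+14 = 78
Base→#102→#104→#101→#103→Base: 9+13+17+21+18 = 78
Base→#103→#101→#102→#104→Base: 18+21+10+13+14 = 76
Base→#103→#102→#101→#104→Base: 18+17+10+17+14 = 76
The minimum is 48.
One optimal route: Base → #101 → #102 → #103 → #104 → Base (or its reverse).

Minimum total distance: 48.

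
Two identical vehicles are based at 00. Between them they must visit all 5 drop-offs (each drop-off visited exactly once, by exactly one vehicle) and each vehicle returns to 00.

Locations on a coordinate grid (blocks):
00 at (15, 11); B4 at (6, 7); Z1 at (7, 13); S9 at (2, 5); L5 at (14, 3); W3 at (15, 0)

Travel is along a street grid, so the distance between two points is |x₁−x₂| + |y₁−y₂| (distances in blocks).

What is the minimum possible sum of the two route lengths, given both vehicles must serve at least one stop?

Check every non-empty split of the stops between the two vehicles; for each half take its own optimal tour:
  {B4} + {Z1, S9, L5, W3}: 26 + 52 = 78
  {Z1} + {B4, S9, L5, W3}: 20 + 48 = 68
  {B4, Z1} + {S9, L5, W3}: 30 + 48 = 78
  {S9} + {B4, Z1, L5, W3}: 38 + 44 = 82
  {B4, S9} + {Z1, L5, W3}: 38 + 42 = 80
  {Z1, S9} + {B4, L5, W3}: 42 + 40 = 82
  … (15 splits in total)
  {B4, Z1, S9} + {L5, W3}: 42 + 24 = 66  ← best
Best: vehicle 1 00 → B4 → S9 → Z1 → 00 = 42; vehicle 2 00 → L5 → W3 → 00 = 24; combined 66.

66 blocks — the smallest possible combined total.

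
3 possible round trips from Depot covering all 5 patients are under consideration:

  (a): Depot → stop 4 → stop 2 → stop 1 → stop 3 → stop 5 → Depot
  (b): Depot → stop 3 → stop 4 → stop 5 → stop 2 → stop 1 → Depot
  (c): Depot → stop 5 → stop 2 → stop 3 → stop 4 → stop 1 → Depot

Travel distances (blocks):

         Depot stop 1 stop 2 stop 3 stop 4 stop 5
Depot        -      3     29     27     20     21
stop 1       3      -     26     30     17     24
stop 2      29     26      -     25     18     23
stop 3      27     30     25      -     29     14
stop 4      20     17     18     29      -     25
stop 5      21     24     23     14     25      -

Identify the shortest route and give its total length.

(a): 20 + 18 + 26 + 30 + 14 + 21 = 129
(b): 27 + 29 + 25 + 23 + 26 + 3 = 133
(c): 21 + 23 + 25 + 29 + 17 + 3 = 118

Shortest is (c), total 118 blocks.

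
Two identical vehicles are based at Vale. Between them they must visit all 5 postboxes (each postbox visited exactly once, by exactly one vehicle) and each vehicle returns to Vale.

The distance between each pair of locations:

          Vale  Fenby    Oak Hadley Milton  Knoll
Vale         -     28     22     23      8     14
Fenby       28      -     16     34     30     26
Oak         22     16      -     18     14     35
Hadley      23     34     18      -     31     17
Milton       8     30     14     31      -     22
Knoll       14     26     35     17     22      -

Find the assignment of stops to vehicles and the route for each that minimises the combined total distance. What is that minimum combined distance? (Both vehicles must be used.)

Minimum combined distance: 109.

Check every non-empty split of the stops between the two vehicles; for each half take its own optimal tour:
  {Fenby} + {Oak, Hadley, Milton, Knoll}: 56 + 71 = 127
  {Oak} + {Fenby, Hadley, Milton, Knoll}: 44 + 103 = 147
  {Fenby, Oak} + {Hadley, Milton, Knoll}: 66 + 70 = 136
  {Hadley} + {Fenby, Oak, Milton, Knoll}: 46 + 78 = 124
  {Fenby, Hadley} + {Oak, Milton, Knoll}: 85 + 71 = 156
  {Oak, Hadley} + {Fenby, Milton, Knoll}: 63 + 78 = 141
  … (15 splits in total)
  {Milton} + {Fenby, Oak, Hadley, Knoll}: 16 + 93 = 109  ← best
Best: vehicle 1 Vale → Milton → Vale = 16; vehicle 2 Vale → Fenby → Oak → Hadley → Knoll → Vale = 93; combined 109.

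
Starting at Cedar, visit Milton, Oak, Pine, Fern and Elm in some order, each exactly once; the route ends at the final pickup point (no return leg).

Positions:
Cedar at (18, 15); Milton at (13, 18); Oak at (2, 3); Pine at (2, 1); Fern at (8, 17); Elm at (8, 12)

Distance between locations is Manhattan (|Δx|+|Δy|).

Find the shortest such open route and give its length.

There are 5! = 120 possible orderings.
Cedar→Milton→Oak→Pine→Fern→Elm: 8+26+2+22+5 = 63
Cedar→Milton→Oak→Pine→Elm→Fern: 8+26+2+17+5 = 58
Cedar→Milton→Oak→Fern→Pine→Elm: 8+26+20+22+17 = 93
Cedar→Milton→Oak→Fern→Elm→Pine: 8+26+20+5+17 = 76
Cedar→Milton→Oak→Elm→Pine→Fern: 8+26+15+17+22 = 88
Cedar→Milton→Oak→Elm→Fern→Pine: 8+26+15+5+22 = 76
Cedar→Milton→Pine→Oak→Fern→Elm: 8+28+2+20+5 = 63
Cedar→Milton→Pine→Oak→Elm→Fern: 8+28+2+15+5 = 58
Cedar→Milton→Pine→Fern→Oak→Elm: 8+28+22+20+15 = 93
Cedar→Milton→Pine→Fern→Elm→Oak: 8+28+22+5+15 = 78
Cedar→Milton→Pine→Elm→Oak→Fern: 8+28+17+15+20 = 88
Cedar→Milton→Pine→Elm→Fern→Oak: 8+28+17+5+20 = 78
Cedar→Milton→Fern→Oak→Pine→Elm: 8+6+20+2+17 = 53
Cedar→Milton→Fern→Oak→Elm→Pine: 8+6+20+15+17 = 66
… (106 more)
Cedar→Milton→Fern→Elm→Oak→Pine: 8+6+5+15+2 = 36  ← best
The minimum is 36.
One shortest path: Cedar → Milton → Fern → Elm → Oak → Pine.

Shortest open route: 36.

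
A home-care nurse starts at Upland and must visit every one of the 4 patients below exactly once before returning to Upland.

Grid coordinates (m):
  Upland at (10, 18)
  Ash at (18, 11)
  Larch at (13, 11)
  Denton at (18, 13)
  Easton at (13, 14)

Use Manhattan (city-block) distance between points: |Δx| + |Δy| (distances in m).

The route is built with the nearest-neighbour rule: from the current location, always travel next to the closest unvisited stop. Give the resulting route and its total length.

At Upland the remaining stops are Easton 7, Larch 10, Denton 13, Ash 15; go to Easton.
At Easton the remaining stops are Larch 3, Denton 6, Ash 8; go to Larch.
At Larch the remaining stops are Ash 5, Denton 7; go to Ash.
At Ash the remaining stops are Denton 2; go to Denton.
Return Denton→Upland: 13.
Total = 7 + 3 + 5 + 2 + 13 = 30.

Nearest-neighbour total = 30 m; route Upland → Easton → Larch → Ash → Denton → Upland.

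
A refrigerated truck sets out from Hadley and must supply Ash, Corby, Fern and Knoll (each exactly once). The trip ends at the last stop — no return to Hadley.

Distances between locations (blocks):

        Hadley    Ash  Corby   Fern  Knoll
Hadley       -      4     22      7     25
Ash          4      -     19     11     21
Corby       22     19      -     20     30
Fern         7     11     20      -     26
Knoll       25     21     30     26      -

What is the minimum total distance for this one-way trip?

65 blocks — the minimum one-way total.

There are 4! = 24 possible orderings.
Hadley - Ash - Corby - Fern - Knoll: 4+19+20+26 = 69
Hadley - Ash - Corby - Knoll - Fern: 4+19+30+26 = 79
Hadley - Ash - Fern - Corby - Knoll: 4+11+20+30 = 65
Hadley - Ash - Fern - Knoll - Corby: 4+11+26+30 = 71
Hadley - Ash - Knoll - Corby - Fern: 4+21+30+20 = 75
Hadley - Ash - Knoll - Fern - Corby: 4+21+26+20 = 71
Hadley - Corby - Ash - Fern - Knoll: 22+19+11+26 = 78
Hadley - Corby - Ash - Knoll - Fern: 22+19+21+26 = 88
Hadley - Corby - Fern - Ash - Knoll: 22+20+11+21 = 74
Hadley - Corby - Fern - Knoll - Ash: 22+20+26+21 = 89
Hadley - Corby - Knoll - Ash - Fern: 22+30+21+11 = 84
Hadley - Corby - Knoll - Fern - Ash: 22+30+26+11 = 89
Hadley - Fern - Ash - Corby - Knoll: 7+11+19+30 = 67
Hadley - Fern - Ash - Knoll - Corby: 7+11+21+30 = 69
… (10 more)
The minimum is 65.
One shortest path: Hadley → Ash → Fern → Corby → Knoll.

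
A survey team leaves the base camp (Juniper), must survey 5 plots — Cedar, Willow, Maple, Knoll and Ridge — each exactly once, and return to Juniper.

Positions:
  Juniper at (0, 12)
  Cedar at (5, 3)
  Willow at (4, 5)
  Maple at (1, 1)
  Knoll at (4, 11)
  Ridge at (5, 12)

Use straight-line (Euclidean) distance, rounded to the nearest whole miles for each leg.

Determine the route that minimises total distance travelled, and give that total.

29 miles — the shortest possible round trip.

Juniper → Cedar → Willow → Maple → Knoll → Ridge → Juniper: 10+2+5+10+1+5 = 33
Juniper → Cedar → Willow → Maple → Ridge → Knoll → Juniper: 10+2+5+12+1+4 = 34
Juniper → Cedar → Willow → Knoll → Maple → Ridge → Juniper: 10+2+6+10+12+5 = 45
Juniper → Cedar → Willow → Knoll → Ridge → Maple → Juniper: 10+2+6+1+12+11 = 42
Juniper → Cedar → Willow → Ridge → Maple → Knoll → Juniper: 10+2+7+12+10+4 = 45
Juniper → Cedar → Willow → Ridge → Knoll → Maple → Juniper: 10+2+7+1+10+11 = 41
Juniper → Cedar → Maple → Willow → Knoll → Ridge → Juniper: 10+4+5+6+1+5 = 31
Juniper → Cedar → Maple → Willow → Ridge → Knoll → Juniper: 10+4+5+7+1+4 = 31
Juniper → Cedar → Maple → Knoll → Willow → Ridge → Juniper: 10+4+10+6+7+5 = 42
Juniper → Cedar → Maple → Knoll → Ridge → Willow → Juniper: 10+4+10+1+7+8 = 40
Juniper → Cedar → Maple → Ridge → Willow → Knoll → Juniper: 10+4+12+7+6+4 = 43
Juniper → Cedar → Maple → Ridge → Knoll → Willow → Juniper: 10+4+12+1+6+8 = 41
Juniper → Cedar → Knoll → Willow → Maple → Ridge → Juniper: 10+8+6+5+12+5 = 46
Juniper → Cedar → Knoll → Willow → Ridge → Maple → Juniper: 10+8+6+7+12+11 = 54
… (46 more)
Juniper → Maple → Cedar → Willow → Knoll → Ridge → Juniper: 11+4+2+6+1+5 = 29  ← best
The minimum is 29.
One optimal route: Juniper → Maple → Cedar → Willow → Knoll → Ridge → Juniper (or its reverse).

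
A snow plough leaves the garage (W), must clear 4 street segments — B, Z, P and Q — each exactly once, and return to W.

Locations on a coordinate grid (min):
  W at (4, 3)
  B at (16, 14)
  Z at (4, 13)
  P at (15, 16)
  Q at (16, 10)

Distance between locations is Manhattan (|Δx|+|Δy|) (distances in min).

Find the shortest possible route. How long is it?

There are 12 distinct closed tours to check (reversals are equivalent).
W → B → Z → P → Q → W: 23+13+14+7+19 = 76
W → B → Z → Q → P → W: 23+13+15+7+24 = 82
W → B → P → Z → Q → W: 23+3+14+15+19 = 74
W → B → P → Q → Z → W: 23+3+7+15+10 = 58
W → B → Q → Z → P → W: 23+4+15+14+24 = 80
W → B → Q → P → Z → W: 23+4+7+14+10 = 58
W → Z → B → P → Q → W: 10+13+3+7+19 = 52
W → Z → B → Q → P → W: 10+13+4+7+24 = 58
W → Z → P → B → Q → W: 10+14+3+4+19 = 50
W → Z → Q → B → P → W: 10+15+4+3+24 = 56
W → P → B → Z → Q → W: 24+3+13+15+19 = 74
W → P → Z → B → Q → W: 24+14+13+4+19 = 74
The minimum is 50.
One optimal route: W → Z → P → B → Q → W (or its reverse).

Shortest round trip = 50 min.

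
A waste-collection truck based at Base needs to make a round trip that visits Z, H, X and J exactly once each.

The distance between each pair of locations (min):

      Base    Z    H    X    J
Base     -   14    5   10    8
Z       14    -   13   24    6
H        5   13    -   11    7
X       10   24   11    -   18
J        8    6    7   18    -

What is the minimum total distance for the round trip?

Minimum total distance: 48 min.

There are 12 distinct closed tours to check (reversals are equivalent).
Base → Z → H → X → J → Base: 14+13+11+18+8 = 64
Base → Z → H → J → X → Base: 14+13+7+18+10 = 62
Base → Z → X → H → J → Base: 14+24+11+7+8 = 64
Base → Z → X → J → H → Base: 14+24+18+7+5 = 68
Base → Z → J → H → X → Base: 14+6+7+11+10 = 48
Base → Z → J → X → H → Base: 14+6+18+11+5 = 54
Base → H → Z → X → J → Base: 5+13+24+18+8 = 68
Base → H → Z → J → X → Base: 5+13+6+18+10 = 52
Base → H → X → Z → J → Base: 5+11+24+6+8 = 54
Base → H → J → Z → X → Base: 5+7+6+24+10 = 52
Base → X → Z → H → J → Base: 10+24+13+7+8 = 62
Base → X → H → Z → J → Base: 10+11+13+6+8 = 48
The minimum is 48.
One optimal route: Base → Z → J → H → X → Base (or its reverse).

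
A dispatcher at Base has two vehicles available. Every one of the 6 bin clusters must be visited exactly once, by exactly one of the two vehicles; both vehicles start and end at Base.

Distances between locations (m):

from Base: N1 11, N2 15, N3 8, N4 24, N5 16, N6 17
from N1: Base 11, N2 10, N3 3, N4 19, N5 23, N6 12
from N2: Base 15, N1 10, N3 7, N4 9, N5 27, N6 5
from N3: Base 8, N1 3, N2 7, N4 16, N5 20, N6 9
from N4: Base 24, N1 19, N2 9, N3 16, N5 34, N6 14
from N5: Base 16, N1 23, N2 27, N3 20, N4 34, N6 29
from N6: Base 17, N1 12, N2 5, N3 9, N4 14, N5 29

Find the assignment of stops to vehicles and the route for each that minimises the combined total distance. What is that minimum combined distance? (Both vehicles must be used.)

There are 2^5 − 1 = 31 ways to divide the 6 stops into two non-empty groups. For each, the best each vehicle can do is its own shortest tour through its group:
  {N1} + {N2, N3, N4, N5, N6}: 22 + 81 = 103
  {N2} + {N1, N3, N4, N5, N6}: 30 + 87 = 117
  {N1, N2} + {N3, N4, N5, N6}: 36 + 81 = 117
  {N3} + {N1, N2, N4, N5, N6}: 16 + 87 = 103
  {N1, N3} + {N2, N4, N5, N6}: 22 + 81 = 103
  {N2, N3} + {N1, N4, N5, N6}: 30 + 87 = 117
  … (31 splits in total)
  {N5} + {N1, N2, N3, N4, N6}: 32 + 61 = 93  ← best
Best: vehicle 1 Base → N5 → Base = 32; vehicle 2 Base → N1 → N2 → N4 → N6 → N3 → Base = 61; combined 93.

Minimum combined distance: 93 m.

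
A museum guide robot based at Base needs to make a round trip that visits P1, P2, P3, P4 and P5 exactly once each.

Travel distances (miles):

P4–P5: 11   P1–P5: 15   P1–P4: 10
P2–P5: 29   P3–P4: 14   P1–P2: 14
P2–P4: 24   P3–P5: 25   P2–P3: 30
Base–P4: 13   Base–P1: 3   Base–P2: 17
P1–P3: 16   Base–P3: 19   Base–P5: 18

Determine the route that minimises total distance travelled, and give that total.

90 miles — the shortest possible round trip.

There are 60 distinct closed tours to check (reversals are equivalent).
Base - P1 - P2 - P3 - P4 - P5 - Base: 3+14+30+14+11+18 = 90
Base - P1 - P2 - P3 - P5 - P4 - Base: 3+14+30+25+11+13 = 96
Base - P1 - P2 - P4 - P3 - P5 - Base: 3+14+24+14+25+18 = 98
Base - P1 - P2 - P4 - P5 - P3 - Base: 3+14+24+11+25+19 = 96
Base - P1 - P2 - P5 - P3 - P4 - Base: 3+14+29+25+14+13 = 98
Base - P1 - P2 - P5 - P4 - P3 - Base: 3+14+29+11+14+19 = 90
Base - P1 - P3 - P2 - P4 - P5 - Base: 3+16+30+24+11+18 = 102
Base - P1 - P3 - P2 - P5 - P4 - Base: 3+16+30+29+11+13 = 102
Base - P1 - P3 - P4 - P2 - P5 - Base: 3+16+14+24+29+18 = 104
Base - P1 - P3 - P4 - P5 - P2 - Base: 3+16+14+11+29+17 = 90
Base - P1 - P3 - P5 - P2 - P4 - Base: 3+16+25+29+24+13 = 110
Base - P1 - P3 - P5 - P4 - P2 - Base: 3+16+25+11+24+17 = 96
Base - P1 - P4 - P2 - P3 - P5 - Base: 3+10+24+30+25+18 = 110
Base - P1 - P4 - P2 - P5 - P3 - Base: 3+10+24+29+25+19 = 110
… (46 more)
The minimum is 90.
One optimal route: Base → P1 → P2 → P3 → P4 → P5 → Base (or its reverse).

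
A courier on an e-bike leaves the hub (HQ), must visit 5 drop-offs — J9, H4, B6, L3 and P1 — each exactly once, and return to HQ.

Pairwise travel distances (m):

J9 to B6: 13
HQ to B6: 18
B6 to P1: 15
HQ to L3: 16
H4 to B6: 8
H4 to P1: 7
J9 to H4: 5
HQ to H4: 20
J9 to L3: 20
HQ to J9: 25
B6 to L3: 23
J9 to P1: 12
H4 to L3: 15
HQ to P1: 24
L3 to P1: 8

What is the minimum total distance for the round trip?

Shortest round trip = 67 m.

HQ - J9 - H4 - B6 - L3 - P1 - HQ: 25+5+8+23+8+24 = 93
HQ - J9 - H4 - B6 - P1 - L3 - HQ: 25+5+8+15+8+16 = 77
HQ - J9 - H4 - L3 - B6 - P1 - HQ: 25+5+15+23+15+24 = 107
HQ - J9 - H4 - L3 - P1 - B6 - HQ: 25+5+15+8+15+18 = 86
HQ - J9 - H4 - P1 - B6 - L3 - HQ: 25+5+7+15+23+16 = 91
HQ - J9 - H4 - P1 - L3 - B6 - HQ: 25+5+7+8+23+18 = 86
HQ - J9 - B6 - H4 - L3 - P1 - HQ: 25+13+8+15+8+24 = 93
HQ - J9 - B6 - H4 - P1 - L3 - HQ: 25+13+8+7+8+16 = 77
HQ - J9 - B6 - L3 - H4 - P1 - HQ: 25+13+23+15+7+24 = 107
HQ - J9 - B6 - L3 - P1 - H4 - HQ: 25+13+23+8+7+20 = 96
HQ - J9 - B6 - P1 - H4 - L3 - HQ: 25+13+15+7+15+16 = 91
HQ - J9 - B6 - P1 - L3 - H4 - HQ: 25+13+15+8+15+20 = 96
HQ - J9 - L3 - H4 - B6 - P1 - HQ: 25+20+15+8+15+24 = 107
HQ - J9 - L3 - H4 - P1 - B6 - HQ: 25+20+15+7+15+18 = 100
… (46 more)
HQ - B6 - J9 - H4 - P1 - L3 - HQ: 18+13+5+7+8+16 = 67  ← best
The minimum is 67.
One optimal route: HQ → B6 → J9 → H4 → P1 → L3 → HQ (or its reverse).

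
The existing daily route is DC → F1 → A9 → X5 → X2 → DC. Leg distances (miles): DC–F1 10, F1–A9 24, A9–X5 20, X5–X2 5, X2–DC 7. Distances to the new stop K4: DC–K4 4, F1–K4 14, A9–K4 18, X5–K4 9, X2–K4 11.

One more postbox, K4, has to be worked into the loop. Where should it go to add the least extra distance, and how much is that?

+7 miles — insert K4 between A9 and X5.

Insertion cost between consecutive stops i–j is d(i,K4) + d(K4,j) − d(i,j):
  between DC and F1: 4 + 14 − 10 = 8
  between F1 and A9: 14 + 18 − 24 = 8
  between A9 and X5: 18 + 9 − 20 = 7
  between X5 and X2: 9 + 11 − 5 = 15
  between X2 and DC: 11 + 4 − 7 = 8
Cheapest insertion is between A9 and X5, adding 7.
New total = 66 + 7 = 73.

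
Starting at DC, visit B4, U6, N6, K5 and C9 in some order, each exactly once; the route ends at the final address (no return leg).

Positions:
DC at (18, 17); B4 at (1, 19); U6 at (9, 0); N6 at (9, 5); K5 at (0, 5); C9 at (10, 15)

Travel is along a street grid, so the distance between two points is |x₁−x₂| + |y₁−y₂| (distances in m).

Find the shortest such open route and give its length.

There are 5! = 120 possible orderings.
DC - B4 - U6 - N6 - K5 - C9: 19+27+5+9+20 = 80
DC - B4 - U6 - N6 - C9 - K5: 19+27+5+11+20 = 82
DC - B4 - U6 - K5 - N6 - C9: 19+27+14+9+11 = 80
DC - B4 - U6 - K5 - C9 - N6: 19+27+14+20+11 = 91
DC - B4 - U6 - C9 - N6 - K5: 19+27+16+11+9 = 82
DC - B4 - U6 - C9 - K5 - N6: 19+27+16+20+9 = 91
DC - B4 - N6 - U6 - K5 - C9: 19+22+5+14+20 = 80
DC - B4 - N6 - U6 - C9 - K5: 19+22+5+16+20 = 82
DC - B4 - N6 - K5 - U6 - C9: 19+22+9+14+16 = 80
DC - B4 - N6 - K5 - C9 - U6: 19+22+9+20+16 = 86
DC - B4 - N6 - C9 - U6 - K5: 19+22+11+16+14 = 82
DC - B4 - N6 - C9 - K5 - U6: 19+22+11+20+14 = 86
DC - B4 - K5 - U6 - N6 - C9: 19+15+14+5+11 = 64
DC - B4 - K5 - U6 - C9 - N6: 19+15+14+16+11 = 75
… (106 more)
DC - C9 - B4 - K5 - N6 - U6: 10+13+15+9+5 = 52  ← best
The minimum is 52.
One shortest path: DC → C9 → B4 → K5 → N6 → U6.

52 m — the minimum one-way total.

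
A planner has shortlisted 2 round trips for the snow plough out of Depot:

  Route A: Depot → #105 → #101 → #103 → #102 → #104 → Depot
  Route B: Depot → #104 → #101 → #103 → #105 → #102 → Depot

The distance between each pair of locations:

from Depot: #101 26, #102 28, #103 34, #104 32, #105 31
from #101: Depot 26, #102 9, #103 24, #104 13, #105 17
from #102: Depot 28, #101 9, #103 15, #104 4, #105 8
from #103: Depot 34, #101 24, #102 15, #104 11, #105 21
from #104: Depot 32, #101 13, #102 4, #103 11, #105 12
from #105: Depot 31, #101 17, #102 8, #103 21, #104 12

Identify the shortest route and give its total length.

123 — Route A is the shortest.

Route A: 31 + 17 + 24 + 15 + 4 + 32 = 123
Route B: 32 + 13 + 24 + 21 + 8 + 28 = 126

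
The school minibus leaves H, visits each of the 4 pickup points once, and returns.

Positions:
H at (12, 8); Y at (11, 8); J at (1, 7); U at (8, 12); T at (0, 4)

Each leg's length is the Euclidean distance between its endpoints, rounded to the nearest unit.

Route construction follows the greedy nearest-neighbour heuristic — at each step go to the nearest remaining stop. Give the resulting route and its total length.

Total distance 31 via the nearest-neighbour route H → Y → U → J → T → H.

H → [Y:1 / U:6 / J:11 / T:13] → Y (1)
Y → [U:5 / J:10 / T:12] → U (5)
U → [J:9 / T:11] → J (9)
J → [T:3] → T (3)
Return T→H: 13.
Total = 1 + 5 + 9 + 3 + 13 = 31.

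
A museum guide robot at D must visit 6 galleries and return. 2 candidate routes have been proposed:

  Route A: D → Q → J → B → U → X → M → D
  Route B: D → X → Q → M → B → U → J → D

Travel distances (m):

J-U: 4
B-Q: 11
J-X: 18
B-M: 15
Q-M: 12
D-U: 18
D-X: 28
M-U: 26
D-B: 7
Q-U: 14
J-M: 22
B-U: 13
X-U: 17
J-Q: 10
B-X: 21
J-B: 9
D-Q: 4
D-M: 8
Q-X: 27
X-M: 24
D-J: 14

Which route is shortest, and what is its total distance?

85 m — Route A is the shortest.

Route A: 4 + 10 + 9 + 13 + 17 + 24 + 8 = 85
Route B: 28 + 27 + 12 + 15 + 13 + 4 + 14 = 113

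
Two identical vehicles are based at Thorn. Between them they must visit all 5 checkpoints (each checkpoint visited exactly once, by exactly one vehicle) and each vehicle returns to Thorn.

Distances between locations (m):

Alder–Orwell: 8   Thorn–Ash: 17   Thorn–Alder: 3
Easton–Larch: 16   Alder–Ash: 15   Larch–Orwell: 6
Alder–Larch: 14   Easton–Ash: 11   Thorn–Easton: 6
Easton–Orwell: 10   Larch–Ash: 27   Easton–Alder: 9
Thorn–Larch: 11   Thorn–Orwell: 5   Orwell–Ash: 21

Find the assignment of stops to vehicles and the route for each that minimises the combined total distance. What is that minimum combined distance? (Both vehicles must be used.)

57 m — the smallest possible combined total.

Try each way of splitting the stops between the two vehicles (each non-empty) and, for each split, find the best tour for each vehicle:
  {Easton} + {Alder, Larch, Orwell, Ash}: 12 + 56 = 68
  {Alder} + {Easton, Larch, Orwell, Ash}: 6 + 55 = 61
  {Easton, Alder} + {Larch, Orwell, Ash}: 18 + 55 = 73
  {Larch} + {Easton, Alder, Orwell, Ash}: 22 + 44 = 66
  {Easton, Larch} + {Alder, Orwell, Ash}: 33 + 44 = 77
  {Alder, Larch} + {Easton, Orwell, Ash}: 28 + 43 = 71
  … (15 splits in total)
  {Larch, Orwell} + {Easton, Alder, Ash}: 22 + 35 = 57  ← best
Best: vehicle 1 Thorn → Larch → Orwell → Thorn = 22; vehicle 2 Thorn → Easton → Ash → Alder → Thorn = 35; combined 57.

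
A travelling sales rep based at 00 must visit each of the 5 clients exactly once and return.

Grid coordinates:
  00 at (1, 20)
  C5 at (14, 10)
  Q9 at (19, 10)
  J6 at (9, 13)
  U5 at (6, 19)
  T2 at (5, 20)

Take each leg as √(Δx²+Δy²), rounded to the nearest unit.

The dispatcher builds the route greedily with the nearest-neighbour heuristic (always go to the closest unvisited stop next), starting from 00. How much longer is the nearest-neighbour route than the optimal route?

00: T2=4, U5=5, J6=11, C5=16, Q9=21 ⇒ T2
T2: U5=1, J6=8, C5=13, Q9=17 ⇒ U5
U5: J6=7, C5=12, Q9=16 ⇒ J6
J6: C5=6, Q9=10 ⇒ C5
C5: Q9=5 ⇒ Q9
NN route 00 → T2 → U5 → J6 → C5 → Q9 → 00 costs 44.
Optimal: 00 → C5 → Q9 → J6 → U5 → T2 → 00 costs 43 (by enumerating all 60 distinct tours).
Excess = 44 − 43 = 1.

1 longer than the optimal tour.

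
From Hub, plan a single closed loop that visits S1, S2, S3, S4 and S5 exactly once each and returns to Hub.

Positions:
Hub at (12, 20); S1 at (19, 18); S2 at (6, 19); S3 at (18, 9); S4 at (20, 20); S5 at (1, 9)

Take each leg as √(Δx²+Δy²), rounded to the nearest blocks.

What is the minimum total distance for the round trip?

With 5 stops there are 5!/2 = 60 distinct round trips (a route and its reverse cost the same).
Hub → S1 → S2 → S3 → S4 → S5 → Hub: 7+13+16+11+22+16 = 85
Hub → S1 → S2 → S3 → S5 → S4 → Hub: 7+13+16+17+22+8 = 83
Hub → S1 → S2 → S4 → S3 → S5 → Hub: 7+13+14+11+17+16 = 78
Hub → S1 → S2 → S4 → S5 → S3 → Hub: 7+13+14+22+17+13 = 86
Hub → S1 → S2 → S5 → S3 → S4 → Hub: 7+13+11+17+11+8 = 67
Hub → S1 → S2 → S5 → S4 → S3 → Hub: 7+13+11+22+11+13 = 77
Hub → S1 → S3 → S2 → S4 → S5 → Hub: 7+9+16+14+22+16 = 84
Hub → S1 → S3 → S2 → S5 → S4 → Hub: 7+9+16+11+22+8 = 73
Hub → S1 → S3 → S4 → S2 → S5 → Hub: 7+9+11+14+11+16 = 68
Hub → S1 → S3 → S4 → S5 → S2 → Hub: 7+9+11+22+11+6 = 66
Hub → S1 → S3 → S5 → S2 → S4 → Hub: 7+9+17+11+14+8 = 66
Hub → S1 → S3 → S5 → S4 → S2 → Hub: 7+9+17+22+14+6 = 75
Hub → S1 → S4 → S2 → S3 → S5 → Hub: 7+2+14+16+17+16 = 72
Hub → S1 → S4 → S2 → S5 → S3 → Hub: 7+2+14+11+17+13 = 64
… (46 more)
Hub → S2 → S5 → S3 → S1 → S4 → Hub: 6+11+17+9+2+8 = 53  ← best
The minimum is 53.
One optimal route: Hub → S2 → S5 → S3 → S1 → S4 → Hub (or its reverse).

Shortest round trip = 53 blocks.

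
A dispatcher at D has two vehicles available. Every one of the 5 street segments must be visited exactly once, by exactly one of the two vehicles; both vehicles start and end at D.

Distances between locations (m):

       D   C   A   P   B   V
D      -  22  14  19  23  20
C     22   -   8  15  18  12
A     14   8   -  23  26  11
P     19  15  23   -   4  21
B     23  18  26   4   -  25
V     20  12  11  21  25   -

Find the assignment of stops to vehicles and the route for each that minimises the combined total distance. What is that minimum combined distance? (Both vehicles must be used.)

Minimum combined distance: 100 m.

Check every non-empty split of the stops between the two vehicles; for each half take its own optimal tour:
  {C} + {A, P, B, V}: 44 + 73 = 117
  {A} + {C, P, B, V}: 28 + 73 = 101
  {C, A} + {P, B, V}: 44 + 68 = 112
  {P} + {C, A, B, V}: 38 + 78 = 116
  {C, P} + {A, B, V}: 56 + 73 = 129
  {A, P} + {C, B, V}: 56 + 73 = 129
  … (15 splits in total)
  {P, B} + {C, A, V}: 46 + 54 = 100  ← best
Best: vehicle 1 D → P → B → D = 46; vehicle 2 D → A → C → V → D = 54; combined 100.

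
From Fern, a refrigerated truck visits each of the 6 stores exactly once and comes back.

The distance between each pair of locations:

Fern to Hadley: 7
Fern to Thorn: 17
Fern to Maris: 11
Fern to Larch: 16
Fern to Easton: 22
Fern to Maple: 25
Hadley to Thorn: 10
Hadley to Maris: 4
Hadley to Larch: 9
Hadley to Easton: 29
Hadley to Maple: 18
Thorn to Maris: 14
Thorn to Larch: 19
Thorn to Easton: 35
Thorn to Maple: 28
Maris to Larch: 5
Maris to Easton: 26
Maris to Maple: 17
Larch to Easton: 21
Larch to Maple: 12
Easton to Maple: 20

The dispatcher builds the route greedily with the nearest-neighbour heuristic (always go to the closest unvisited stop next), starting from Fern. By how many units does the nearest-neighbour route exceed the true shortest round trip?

Fern: Hadley=7, Maris=11, Larch=16, Thorn=17, Easton=22, Maple=25 ⇒ Hadley
Hadley: Maris=4, Larch=9, Thorn=10, Maple=18, Easton=29 ⇒ Maris
Maris: Larch=5, Thorn=14, Maple=17, Easton=26 ⇒ Larch
Larch: Maple=12, Thorn=19, Easton=21 ⇒ Maple
Maple: Easton=20, Thorn=28 ⇒ Easton
Easton: Thorn=35 ⇒ Thorn
NN route Fern → Hadley → Maris → Larch → Maple → Easton → Thorn → Fern costs 100.
Optimal: Fern → Hadley → Thorn → Maris → Larch → Maple → Easton → Fern costs 90 (by enumerating all 360 distinct tours).
Excess = 100 − 90 = 10.

Excess over optimum: 10.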